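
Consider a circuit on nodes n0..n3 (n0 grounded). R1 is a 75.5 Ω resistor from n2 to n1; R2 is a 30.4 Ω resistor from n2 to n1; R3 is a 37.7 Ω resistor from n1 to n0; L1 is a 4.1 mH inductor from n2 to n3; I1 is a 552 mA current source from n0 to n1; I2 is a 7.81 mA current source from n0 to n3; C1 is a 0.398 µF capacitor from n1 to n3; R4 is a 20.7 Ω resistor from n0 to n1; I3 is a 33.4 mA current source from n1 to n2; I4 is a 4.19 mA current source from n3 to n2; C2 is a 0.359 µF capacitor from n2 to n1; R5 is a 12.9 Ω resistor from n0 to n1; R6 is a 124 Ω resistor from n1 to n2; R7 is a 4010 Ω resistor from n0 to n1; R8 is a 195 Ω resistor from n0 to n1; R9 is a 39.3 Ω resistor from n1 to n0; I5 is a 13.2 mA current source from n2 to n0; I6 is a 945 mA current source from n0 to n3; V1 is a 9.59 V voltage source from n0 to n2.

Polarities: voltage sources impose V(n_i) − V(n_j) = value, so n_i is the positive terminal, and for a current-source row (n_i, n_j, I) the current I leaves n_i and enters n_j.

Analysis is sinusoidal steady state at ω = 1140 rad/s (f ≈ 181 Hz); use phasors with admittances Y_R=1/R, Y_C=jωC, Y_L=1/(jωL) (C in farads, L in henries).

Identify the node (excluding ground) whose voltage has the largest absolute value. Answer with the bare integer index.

3

Apply KCL at each of the 3 non-ground nodes and solve the resulting linear system.
Node n1: branches {R1, R2, R3, I1, C1, R4, I3, C2, R5, R6, R7, R8, R9} → V_1 = -0.01376-0.03485j
Node n2: branches {R1, R2, L1, I3, I4, C2, R6, I5, V1} → V_2 = -9.590+0.000j
Node n3: branches {L1, I2, C1, I4, I6} → V_3 = -9.610+4.443j
Source currents: i(V1)=-1.494-0.006384j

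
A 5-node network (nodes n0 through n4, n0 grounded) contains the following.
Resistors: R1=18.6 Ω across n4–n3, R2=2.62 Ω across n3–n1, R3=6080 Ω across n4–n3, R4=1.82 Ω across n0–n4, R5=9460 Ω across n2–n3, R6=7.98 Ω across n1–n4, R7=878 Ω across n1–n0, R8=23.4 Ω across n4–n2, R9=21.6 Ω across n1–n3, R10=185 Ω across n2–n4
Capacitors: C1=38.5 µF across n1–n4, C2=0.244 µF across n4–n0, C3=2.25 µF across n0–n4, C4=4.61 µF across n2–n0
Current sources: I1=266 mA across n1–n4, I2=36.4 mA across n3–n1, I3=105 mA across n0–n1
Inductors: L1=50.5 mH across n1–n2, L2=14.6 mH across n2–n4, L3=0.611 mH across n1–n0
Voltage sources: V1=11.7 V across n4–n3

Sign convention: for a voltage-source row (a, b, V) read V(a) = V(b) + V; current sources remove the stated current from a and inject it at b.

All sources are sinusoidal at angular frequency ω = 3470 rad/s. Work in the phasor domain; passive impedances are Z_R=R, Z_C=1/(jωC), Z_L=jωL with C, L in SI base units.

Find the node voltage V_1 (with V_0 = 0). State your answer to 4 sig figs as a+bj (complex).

Apply KCL at each of the 4 non-ground nodes and solve the resulting linear system.
Node n1: branches {R2, C1, I1, R6, R7, L1, I2, I3, R9, L3} → V_1 = -3.003-3.776j
Node n2: branches {R5, L1, R8, C4, L2, R10} → V_2 = 2.361-3.225j
Node n3: branches {R1, R2, R3, R5, I2, R9, V1} → V_3 = -8.397-2.691j
Node n4: branches {R1, C1, I1, R3, R4, R6, R8, C2, C3, L2, R10, V1} → V_4 = 3.303-2.691j
Source currents: i(V1)=-2.904+0.4645j

-3.003-3.776j V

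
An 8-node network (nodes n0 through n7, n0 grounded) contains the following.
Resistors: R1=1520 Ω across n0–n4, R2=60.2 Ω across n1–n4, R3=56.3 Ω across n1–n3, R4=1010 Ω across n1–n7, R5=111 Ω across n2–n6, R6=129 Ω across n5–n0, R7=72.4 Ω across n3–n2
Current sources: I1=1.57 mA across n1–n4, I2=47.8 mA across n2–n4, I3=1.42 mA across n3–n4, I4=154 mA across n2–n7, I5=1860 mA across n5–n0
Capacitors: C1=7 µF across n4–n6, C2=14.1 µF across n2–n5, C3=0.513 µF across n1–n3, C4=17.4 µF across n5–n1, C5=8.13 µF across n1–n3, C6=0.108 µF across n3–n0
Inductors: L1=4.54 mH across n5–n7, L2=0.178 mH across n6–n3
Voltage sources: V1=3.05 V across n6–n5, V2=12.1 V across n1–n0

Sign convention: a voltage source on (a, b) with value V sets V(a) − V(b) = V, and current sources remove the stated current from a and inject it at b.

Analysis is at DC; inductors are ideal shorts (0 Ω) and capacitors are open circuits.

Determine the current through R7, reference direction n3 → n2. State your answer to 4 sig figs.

0.1221 A

MNA unknowns: 7 node voltages V₁..V_7 plus 4 source currents (L1, L2, V1, V2)
R1: Y=0.0006579 on G[0,4]
I1: z[1]−=0.00157, z[4]+=0.00157
C1: Y=0.000 on G[4,6]
C2: Y=0.000 on G[2,5]
I2: z[2]−=0.0478, z[4]+=0.0478
R2: Y=0.01661 on G[1,4]
L1: row V5−V7=0, i_L1 at 5,7
I3: z[3]−=0.00142, z[4]+=0.00142
R3: Y=0.01776 on G[1,3]
R4: Y=0.0009901 on G[1,7]
C3: Y=0.000 on G[1,3]
I4: z[2]−=0.154, z[7]+=0.154
R5: Y=0.009009 on G[2,6]
C4: Y=0.000 on G[5,1]
C5: Y=0.000 on G[1,3]
R6: Y=0.007752 on G[5,0]
R7: Y=0.01381 on G[3,2]
I5: z[5]−=1.86, z[0]+=1.86
C6: Y=0.000 on G[3,0]
L2: row V6−V3=0, i_L2 at 6,3
V1: row V6−V5=3.05, i_V1 at 6,5
V2: row V1−V0=12.1, i_V2 at 1,0
solve → V1=12.10, V2=-71.31, V3=-62.47, V4=14.58, V5=-65.52, V6=-62.47, V7=-65.52
aux → i_L1=-0.2308, i_L2=-1.201, i_V1=1.121, i_V2=-1.362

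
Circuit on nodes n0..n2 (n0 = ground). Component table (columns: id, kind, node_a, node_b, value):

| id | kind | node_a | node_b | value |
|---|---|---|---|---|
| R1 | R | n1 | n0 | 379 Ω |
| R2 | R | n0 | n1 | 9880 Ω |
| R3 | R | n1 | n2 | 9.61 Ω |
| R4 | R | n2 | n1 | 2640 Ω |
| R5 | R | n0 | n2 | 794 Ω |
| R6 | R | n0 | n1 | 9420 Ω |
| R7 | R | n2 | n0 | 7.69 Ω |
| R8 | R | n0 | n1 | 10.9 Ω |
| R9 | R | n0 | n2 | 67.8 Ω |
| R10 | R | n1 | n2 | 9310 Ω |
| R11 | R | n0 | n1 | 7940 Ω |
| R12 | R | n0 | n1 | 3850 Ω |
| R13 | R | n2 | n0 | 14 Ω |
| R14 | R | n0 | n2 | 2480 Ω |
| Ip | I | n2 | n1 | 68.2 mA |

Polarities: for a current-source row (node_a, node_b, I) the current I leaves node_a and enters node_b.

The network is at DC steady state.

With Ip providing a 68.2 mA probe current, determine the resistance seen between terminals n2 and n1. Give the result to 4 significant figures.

R_eq = 5.859 Ω

MNA unknowns: 2 node voltages V₁..V_2
R1: Y=0.002639 on G[1,0]
R2: Y=0.0001012 on G[0,1]
R3: Y=0.1041 on G[1,2]
R4: Y=0.0003788 on G[2,1]
R5: Y=0.001259 on G[0,2]
R6: Y=0.0001062 on G[0,1]
R7: Y=0.1300 on G[2,0]
R8: Y=0.09174 on G[0,1]
R9: Y=0.01475 on G[0,2]
R10: Y=0.0001074 on G[1,2]
R11: Y=0.0001259 on G[0,1]
R12: Y=0.0002597 on G[0,1]
R13: Y=0.07143 on G[2,0]
R14: Y=0.0004032 on G[0,2]
Ip: z[2]−=0.0682, z[1]+=0.0682
solve → V1=0.2783, V2=-0.1213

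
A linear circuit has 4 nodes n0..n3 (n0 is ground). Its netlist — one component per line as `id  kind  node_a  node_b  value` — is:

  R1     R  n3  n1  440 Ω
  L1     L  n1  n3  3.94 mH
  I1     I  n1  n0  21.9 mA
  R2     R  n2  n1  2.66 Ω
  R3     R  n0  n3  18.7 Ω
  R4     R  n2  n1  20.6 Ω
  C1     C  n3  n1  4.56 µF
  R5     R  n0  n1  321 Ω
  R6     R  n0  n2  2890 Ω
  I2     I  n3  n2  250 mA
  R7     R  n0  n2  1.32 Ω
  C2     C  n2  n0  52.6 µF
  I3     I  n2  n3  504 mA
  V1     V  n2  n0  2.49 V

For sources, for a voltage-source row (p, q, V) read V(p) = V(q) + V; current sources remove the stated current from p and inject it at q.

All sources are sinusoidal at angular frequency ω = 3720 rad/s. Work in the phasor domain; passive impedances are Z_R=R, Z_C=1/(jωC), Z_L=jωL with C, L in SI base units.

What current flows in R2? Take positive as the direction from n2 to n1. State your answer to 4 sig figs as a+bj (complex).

-0.02616+0.04643j A

Apply KCL at each of the 3 non-ground nodes and solve the resulting linear system.
Node n1: branches {R1, L1, I1, R2, R4, C1, R5} → V_1 = 2.560-0.1235j
Node n2: branches {R2, R4, R6, I2, R7, C2, I3, V1} → V_2 = 2.490+0.000j
Node n3: branches {R1, L1, R3, C1, I2, I3} → V_3 = 3.639+0.9875j
Source currents: i(V1)=-2.112-0.5396j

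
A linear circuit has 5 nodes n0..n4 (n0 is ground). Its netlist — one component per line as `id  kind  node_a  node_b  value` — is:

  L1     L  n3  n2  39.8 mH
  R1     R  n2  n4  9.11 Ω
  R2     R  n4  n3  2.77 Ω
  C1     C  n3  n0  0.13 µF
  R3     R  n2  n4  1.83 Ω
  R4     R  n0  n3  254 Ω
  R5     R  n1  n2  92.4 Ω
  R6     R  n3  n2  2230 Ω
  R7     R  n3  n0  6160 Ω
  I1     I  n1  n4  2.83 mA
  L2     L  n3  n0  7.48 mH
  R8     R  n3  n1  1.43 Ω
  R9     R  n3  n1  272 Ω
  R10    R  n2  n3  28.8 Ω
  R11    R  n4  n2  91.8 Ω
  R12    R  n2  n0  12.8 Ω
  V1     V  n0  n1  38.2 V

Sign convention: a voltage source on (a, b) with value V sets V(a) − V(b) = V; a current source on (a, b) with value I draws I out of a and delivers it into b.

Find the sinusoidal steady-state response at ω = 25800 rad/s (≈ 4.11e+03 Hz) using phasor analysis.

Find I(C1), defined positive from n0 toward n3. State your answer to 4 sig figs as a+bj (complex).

-0.0002859+0.1177j A

MNA unknowns: 4 node voltages V₁..V_4 plus 1 source current (V1)
L1: Y=0.000-0.0009739j on G[3,2]
R1: Y=0.1098+0.000j on G[2,4]
R2: Y=0.3610+0.000j on G[4,3]
C1: Y=0.000+0.003354j on G[3,0]
R3: Y=0.5464+0.000j on G[2,4]
R4: Y=0.003937+0.000j on G[0,3]
R5: Y=0.01082+0.000j on G[1,2]
R6: Y=0.0004484+0.000j on G[3,2]
R7: Y=0.0001623+0.000j on G[3,0]
I1: z[1]−=0.00283, z[4]+=0.00283
L2: Y=0.000-0.005182j on G[3,0]
R8: Y=0.6993+0.000j on G[3,1]
R9: Y=0.003676+0.000j on G[3,1]
R10: Y=0.03472+0.000j on G[2,3]
R11: Y=0.01089+0.000j on G[4,2]
R12: Y=0.07812+0.000j on G[2,0]
V1: row V0−V1=38.2, i_V1 at 0,1
solve → V1=-38.20+0.000j, V2=-27.53-0.04354j, V3=-35.10-0.08524j, V4=-30.19-0.05818j
aux → i_V1=-2.295+0.06040j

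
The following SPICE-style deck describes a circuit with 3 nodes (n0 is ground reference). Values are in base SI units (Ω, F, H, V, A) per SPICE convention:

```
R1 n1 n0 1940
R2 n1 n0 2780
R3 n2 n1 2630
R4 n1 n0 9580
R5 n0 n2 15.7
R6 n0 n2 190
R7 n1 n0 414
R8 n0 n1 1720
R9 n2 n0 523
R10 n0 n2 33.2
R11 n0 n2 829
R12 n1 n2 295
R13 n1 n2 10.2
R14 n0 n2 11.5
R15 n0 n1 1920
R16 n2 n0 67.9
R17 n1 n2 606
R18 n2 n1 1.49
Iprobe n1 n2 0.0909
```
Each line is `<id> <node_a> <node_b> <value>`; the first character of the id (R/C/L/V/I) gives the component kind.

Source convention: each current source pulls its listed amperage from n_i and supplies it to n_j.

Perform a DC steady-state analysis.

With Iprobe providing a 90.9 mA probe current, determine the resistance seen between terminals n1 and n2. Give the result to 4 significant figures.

Apply KCL at each of the 2 non-ground nodes and solve the resulting linear system.
Node n1: branches {R1, R2, R3, R4, R7, R8, R12, R13, R15, R17, R18, Iprobe} → V_1 = -0.1142
Node n2: branches {R3, R5, R6, R9, R10, R11, R12, R13, R14, R16, R17, R18, Iprobe} → V_2 = 0.002518

R_eq = 1.284 Ω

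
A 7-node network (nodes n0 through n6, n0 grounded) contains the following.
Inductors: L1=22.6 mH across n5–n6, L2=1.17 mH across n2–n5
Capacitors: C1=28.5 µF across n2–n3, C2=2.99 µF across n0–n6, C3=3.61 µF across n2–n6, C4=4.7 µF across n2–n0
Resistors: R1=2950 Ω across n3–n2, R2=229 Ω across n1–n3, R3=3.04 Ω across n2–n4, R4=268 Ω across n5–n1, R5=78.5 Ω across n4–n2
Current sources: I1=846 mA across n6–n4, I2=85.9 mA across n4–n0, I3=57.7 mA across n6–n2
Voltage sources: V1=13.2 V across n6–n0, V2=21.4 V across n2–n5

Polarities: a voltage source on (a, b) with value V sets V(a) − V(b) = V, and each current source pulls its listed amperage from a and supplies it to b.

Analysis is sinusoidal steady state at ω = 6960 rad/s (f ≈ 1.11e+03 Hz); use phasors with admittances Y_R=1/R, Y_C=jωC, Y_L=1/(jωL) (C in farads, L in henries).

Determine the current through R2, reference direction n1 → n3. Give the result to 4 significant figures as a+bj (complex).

Element admittances at ω=6960 rad/s:
  Y(L1) = 0.000-0.006357j S between n5,n6
  Y(C1) = 0.000+0.1984j S between n2,n3
  Y(L2) = 0.000-0.1228j S between n2,n5
  Y(R1) = 0.0003390+0.000j S between n3,n2
  I1: injects 0.846 A into n4 (from n6)
  Y(C2) = 0.000+0.02081j S between n0,n6
  Y(C3) = 0.000+0.02513j S between n2,n6
  Y(R2) = 0.004367+0.000j S between n1,n3
  I2: injects 0.0859 A into n0 (from n4)
  Y(C4) = 0.000+0.03271j S between n2,n0
  Y(R3) = 0.3289+0.000j S between n2,n4
  Y(R4) = 0.003731+0.000j S between n5,n1
  I3: injects 0.0577 A into n2 (from n6)
  Y(R5) = 0.01274+0.000j S between n4,n2
  V1: constraint V(n6)−V(n0) = 13.2
  V2: constraint V(n2)−V(n5) = 21.4
Assemble and solve the 8×8 MNA system:
  V(n1)=-7.692-15.77j  V(n2)=2.170-15.89j  V(n3)=2.167-15.67j  V(n4)=4.394-15.89j  V(n5)=-19.23-15.89j  V(n6)=13.20+0.000j
  i(V1)=-0.6056-0.3457j  i(V2)=-0.1440+2.834j

-0.04305-0.0004367j A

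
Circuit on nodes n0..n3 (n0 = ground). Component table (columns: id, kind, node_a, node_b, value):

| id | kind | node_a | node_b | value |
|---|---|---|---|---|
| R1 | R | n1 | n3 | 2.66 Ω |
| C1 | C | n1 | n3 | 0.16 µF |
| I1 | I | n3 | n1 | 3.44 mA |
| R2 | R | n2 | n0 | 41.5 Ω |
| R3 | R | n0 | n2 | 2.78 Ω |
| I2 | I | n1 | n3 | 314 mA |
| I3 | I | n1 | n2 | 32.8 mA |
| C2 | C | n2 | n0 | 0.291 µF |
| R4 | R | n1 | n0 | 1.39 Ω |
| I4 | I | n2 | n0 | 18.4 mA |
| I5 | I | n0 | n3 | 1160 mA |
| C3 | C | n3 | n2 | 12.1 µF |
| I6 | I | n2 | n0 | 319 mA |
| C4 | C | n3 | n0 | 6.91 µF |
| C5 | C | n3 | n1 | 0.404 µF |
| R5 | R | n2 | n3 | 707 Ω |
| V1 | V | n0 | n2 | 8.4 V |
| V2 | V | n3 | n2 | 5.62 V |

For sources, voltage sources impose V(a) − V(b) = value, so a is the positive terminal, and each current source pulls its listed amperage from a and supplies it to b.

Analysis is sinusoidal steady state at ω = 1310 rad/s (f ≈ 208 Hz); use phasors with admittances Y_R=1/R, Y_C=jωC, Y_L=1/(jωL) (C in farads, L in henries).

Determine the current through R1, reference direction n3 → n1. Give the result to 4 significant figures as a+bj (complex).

-0.5686+0.0003835j A

MNA unknowns: 3 node voltages V₁..V_3 plus 2 source currents (V1, V2)
R1: Y=0.3759+0.000j on G[1,3]
C1: Y=0.000+0.0002096j on G[1,3]
I1: z[3]−=0.00344, z[1]+=0.00344
R2: Y=0.02410+0.000j on G[2,0]
R3: Y=0.3597+0.000j on G[0,2]
I2: z[1]−=0.314, z[3]+=0.314
I3: z[1]−=0.0328, z[2]+=0.0328
C2: Y=0.000+0.0003812j on G[2,0]
R4: Y=0.7194+0.000j on G[1,0]
I4: z[2]−=0.0184, z[0]+=0.0184
I5: z[0]−=1.16, z[3]+=1.16
C3: Y=0.000+0.01585j on G[3,2]
I6: z[2]−=0.319, z[0]+=0.319
C4: Y=0.000+0.009052j on G[3,0]
C5: Y=0.000+0.0005292j on G[3,1]
R5: Y=0.001414+0.000j on G[2,3]
V1: row V0−V2=8.4, i_V1 at 0,2
V2: row V3−V2=5.62, i_V2 at 3,2
solve → V1=-1.268-0.001020j, V2=-8.400+0.000j, V3=-2.780+0.000j
aux → i_V1=-4.959-0.02910j, i_V2=2.031-0.06318j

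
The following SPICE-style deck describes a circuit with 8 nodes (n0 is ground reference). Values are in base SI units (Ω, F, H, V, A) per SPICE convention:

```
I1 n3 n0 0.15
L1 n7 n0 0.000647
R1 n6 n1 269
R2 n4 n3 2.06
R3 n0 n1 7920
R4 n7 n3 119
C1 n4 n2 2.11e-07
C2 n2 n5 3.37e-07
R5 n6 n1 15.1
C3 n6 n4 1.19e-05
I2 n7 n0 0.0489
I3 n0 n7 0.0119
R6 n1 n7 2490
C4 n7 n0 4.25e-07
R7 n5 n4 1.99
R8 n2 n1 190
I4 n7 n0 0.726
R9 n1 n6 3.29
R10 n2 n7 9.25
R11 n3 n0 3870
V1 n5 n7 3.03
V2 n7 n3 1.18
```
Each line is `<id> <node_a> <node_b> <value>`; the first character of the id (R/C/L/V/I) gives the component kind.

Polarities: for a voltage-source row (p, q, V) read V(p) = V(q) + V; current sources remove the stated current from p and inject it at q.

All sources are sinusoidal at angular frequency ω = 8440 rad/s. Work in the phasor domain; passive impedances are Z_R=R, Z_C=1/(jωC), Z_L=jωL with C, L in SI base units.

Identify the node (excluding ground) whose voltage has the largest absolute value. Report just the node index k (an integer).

Element admittances at ω=8440 rad/s:
  I1: injects 0.15 A into n0 (from n3)
  Y(L1) = 0.000-0.1831j S between n7,n0
  Y(R1) = 0.003717+0.000j S between n6,n1
  Y(R2) = 0.4854+0.000j S between n4,n3
  Y(R3) = 0.0001263+0.000j S between n0,n1
  Y(R4) = 0.008403+0.000j S between n7,n3
  Y(C1) = 0.000+0.001781j S between n4,n2
  Y(C2) = 0.000+0.002844j S between n2,n5
  Y(R5) = 0.06623+0.000j S between n6,n1
  Y(C3) = 0.000+0.1004j S between n6,n4
  I2: injects 0.0489 A into n0 (from n7)
  I3: injects 0.0119 A into n7 (from n0)
  Y(R6) = 0.0004016+0.000j S between n1,n7
  Y(C4) = 0.000+0.003587j S between n7,n0
  Y(R7) = 0.5025+0.000j S between n5,n4
  Y(R8) = 0.005263+0.000j S between n2,n1
  I4: injects 0.726 A into n0 (from n7)
  Y(R9) = 0.3040+0.000j S between n1,n6
  Y(R10) = 0.1081+0.000j S between n2,n7
  Y(R11) = 0.0002584+0.000j S between n3,n0
  V1: constraint V(n5)−V(n7) = 3.03
  V2: constraint V(n7)−V(n3) = 1.18
Assemble and solve the 9×9 MNA system:
  V(n1)=0.9391-5.031j  V(n2)=0.03699-4.993j  V(n3)=-1.191-5.084j  V(n4)=0.9450-5.085j  V(n5)=3.019-5.084j  V(n6)=0.9531-5.033j  V(n7)=-0.01085-5.084j
  i(V1)=-1.043-0.008891j  i(V2)=-0.8971-0.0009188j

5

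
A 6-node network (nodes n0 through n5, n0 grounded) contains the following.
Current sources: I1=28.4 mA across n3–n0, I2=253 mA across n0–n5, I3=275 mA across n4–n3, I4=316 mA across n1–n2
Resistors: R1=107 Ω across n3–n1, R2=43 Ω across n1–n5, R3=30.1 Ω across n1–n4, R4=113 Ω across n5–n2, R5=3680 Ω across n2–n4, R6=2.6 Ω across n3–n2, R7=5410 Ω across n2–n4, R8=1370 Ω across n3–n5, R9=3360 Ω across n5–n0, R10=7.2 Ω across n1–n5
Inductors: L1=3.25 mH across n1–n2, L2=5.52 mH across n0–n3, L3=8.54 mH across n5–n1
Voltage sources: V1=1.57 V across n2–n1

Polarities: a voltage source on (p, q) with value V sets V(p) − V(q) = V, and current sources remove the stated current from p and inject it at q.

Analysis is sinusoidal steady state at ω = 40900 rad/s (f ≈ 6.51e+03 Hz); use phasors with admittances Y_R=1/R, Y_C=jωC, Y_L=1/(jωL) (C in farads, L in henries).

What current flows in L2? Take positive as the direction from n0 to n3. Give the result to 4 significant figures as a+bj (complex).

Element admittances at ω=40900 rad/s:
  I1: injects 0.0284 A into n0 (from n3)
  Y(R1) = 0.009346+0.000j S between n3,n1
  Y(R2) = 0.02326+0.000j S between n1,n5
  Y(L1) = 0.000-0.007523j S between n1,n2
  Y(R3) = 0.03322+0.000j S between n1,n4
  I2: injects 0.253 A into n5 (from n0)
  Y(R4) = 0.008850+0.000j S between n5,n2
  I3: injects 0.275 A into n3 (from n4)
  Y(R5) = 0.0002717+0.000j S between n2,n4
  Y(R6) = 0.3846+0.000j S between n3,n2
  Y(R7) = 0.0001848+0.000j S between n2,n4
  Y(R8) = 0.0007299+0.000j S between n3,n5
  Y(L2) = 0.000-0.004429j S between n0,n3
  I4: injects 0.316 A into n2 (from n1)
  Y(R9) = 0.0002976+0.000j S between n5,n0
  Y(L3) = 0.000-0.002863j S between n5,n1
  Y(R10) = 0.1389+0.000j S between n1,n5
  V1: constraint V(n2)−V(n1) = 1.57
Assemble and solve the 6×6 MNA system:
  V(n1)=1.794+50.44j  V(n2)=3.364+50.44j  V(n3)=3.385+50.48j  V(n4)=-6.350+50.44j  V(n5)=3.351+50.38j
  i(V1)=0.3195+0.02584j

-0.2236+0.01500j A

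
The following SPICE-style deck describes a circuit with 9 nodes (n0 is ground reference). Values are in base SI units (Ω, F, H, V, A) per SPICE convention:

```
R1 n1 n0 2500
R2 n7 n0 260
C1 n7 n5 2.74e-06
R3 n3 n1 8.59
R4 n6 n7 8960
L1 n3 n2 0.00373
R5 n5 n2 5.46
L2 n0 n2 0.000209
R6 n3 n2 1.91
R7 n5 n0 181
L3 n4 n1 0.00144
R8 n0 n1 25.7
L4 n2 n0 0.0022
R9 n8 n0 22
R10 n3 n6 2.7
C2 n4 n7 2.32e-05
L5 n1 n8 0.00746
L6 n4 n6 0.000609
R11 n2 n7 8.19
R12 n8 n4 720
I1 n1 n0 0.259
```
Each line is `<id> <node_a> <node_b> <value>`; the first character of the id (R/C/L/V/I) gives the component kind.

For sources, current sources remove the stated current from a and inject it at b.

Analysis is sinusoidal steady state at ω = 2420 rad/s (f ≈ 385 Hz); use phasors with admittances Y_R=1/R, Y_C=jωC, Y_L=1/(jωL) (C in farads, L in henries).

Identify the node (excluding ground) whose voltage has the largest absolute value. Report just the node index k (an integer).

1

Apply KCL at each of the 8 non-ground nodes and solve the resulting linear system.
Node n1: branches {R1, R3, L3, R8, L5, I1} → V_1 = -0.9089-0.4344j
Node n2: branches {L1, R5, L2, R6, L4, R11} → V_2 = -0.004844-0.08704j
Node n3: branches {R3, L1, R6, R10} → V_3 = -0.3331-0.07842j
Node n4: branches {L3, C2, L6, R12} → V_4 = -0.7351-0.009342j
Node n5: branches {C1, R5, R7} → V_5 = 0.003761-0.09029j
Node n6: branches {R4, R10, L6} → V_6 = -0.6136+0.1439j
Node n7: branches {R2, C1, R4, C2, R11} → V_7 = -0.1612-0.3311j
Node n8: branches {R9, L5, R12} → V_8 = -0.7531+0.1840j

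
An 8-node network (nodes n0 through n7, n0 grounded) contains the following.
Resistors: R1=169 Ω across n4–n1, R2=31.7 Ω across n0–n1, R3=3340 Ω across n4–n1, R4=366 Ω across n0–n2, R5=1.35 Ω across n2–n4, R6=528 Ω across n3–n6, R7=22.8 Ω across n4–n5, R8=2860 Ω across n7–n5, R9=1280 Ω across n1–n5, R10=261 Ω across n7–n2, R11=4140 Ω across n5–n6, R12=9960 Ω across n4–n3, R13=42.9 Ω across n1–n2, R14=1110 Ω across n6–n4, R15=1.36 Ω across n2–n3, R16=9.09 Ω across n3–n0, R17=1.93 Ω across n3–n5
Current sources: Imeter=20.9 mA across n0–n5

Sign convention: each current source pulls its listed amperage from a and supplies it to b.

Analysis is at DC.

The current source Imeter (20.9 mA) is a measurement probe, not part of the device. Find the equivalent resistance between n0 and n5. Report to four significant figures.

Element admittances at DC:
  Y(R1) = 0.005917 S between n4,n1
  Y(R2) = 0.03155 S between n0,n1
  Y(R3) = 0.0002994 S between n4,n1
  Y(R4) = 0.002732 S between n0,n2
  Y(R5) = 0.7407 S between n2,n4
  Y(R6) = 0.001894 S between n3,n6
  Y(R7) = 0.04386 S between n4,n5
  Y(R8) = 0.0003497 S between n7,n5
  Y(R9) = 0.0007813 S between n1,n5
  Y(R10) = 0.003831 S between n7,n2
  Y(R11) = 0.0002415 S between n5,n6
  Y(R12) = 0.0001004 S between n4,n3
  Y(R13) = 0.02331 S between n1,n2
  Y(R14) = 0.0009009 S between n6,n4
  Y(R15) = 0.7353 S between n2,n3
  Y(R16) = 0.1100 S between n3,n0
  Y(R17) = 0.5181 S between n3,n5
  Imeter: injects 0.0209 A into n5 (from n0)
Assemble and solve the 7×7 MNA system:
  V(n1)=0.07975  V(n2)=0.1614  V(n3)=0.1631  V(n4)=0.1629  V(n5)=0.2001  V(n6)=0.1660  V(n7)=0.1647

R_eq = 9.573 Ω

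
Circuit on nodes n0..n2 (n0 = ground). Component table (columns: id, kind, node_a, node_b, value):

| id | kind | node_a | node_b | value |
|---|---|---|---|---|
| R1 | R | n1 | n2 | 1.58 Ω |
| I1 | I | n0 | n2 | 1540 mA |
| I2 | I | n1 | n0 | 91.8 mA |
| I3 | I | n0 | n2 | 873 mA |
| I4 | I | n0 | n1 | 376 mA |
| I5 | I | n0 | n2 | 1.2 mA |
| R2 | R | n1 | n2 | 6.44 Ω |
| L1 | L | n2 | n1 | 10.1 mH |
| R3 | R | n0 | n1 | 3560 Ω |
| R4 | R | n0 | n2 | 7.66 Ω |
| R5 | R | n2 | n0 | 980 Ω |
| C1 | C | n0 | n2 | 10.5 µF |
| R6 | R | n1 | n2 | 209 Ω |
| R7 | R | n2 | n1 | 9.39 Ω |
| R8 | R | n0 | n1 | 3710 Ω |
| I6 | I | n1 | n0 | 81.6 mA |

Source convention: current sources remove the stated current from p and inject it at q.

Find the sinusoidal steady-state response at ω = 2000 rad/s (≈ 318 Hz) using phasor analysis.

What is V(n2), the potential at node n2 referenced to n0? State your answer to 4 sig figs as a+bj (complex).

19.32-3.071j V

Apply KCL at each of the 2 non-ground nodes and solve the resulting linear system.
Node n1: branches {R1, I2, I4, R2, L1, R3, R6, R7, R8, I6} → V_1 = 19.53-3.057j
Node n2: branches {R1, I1, I3, I5, R2, L1, R4, R5, C1, R6, R7} → V_2 = 19.32-3.071j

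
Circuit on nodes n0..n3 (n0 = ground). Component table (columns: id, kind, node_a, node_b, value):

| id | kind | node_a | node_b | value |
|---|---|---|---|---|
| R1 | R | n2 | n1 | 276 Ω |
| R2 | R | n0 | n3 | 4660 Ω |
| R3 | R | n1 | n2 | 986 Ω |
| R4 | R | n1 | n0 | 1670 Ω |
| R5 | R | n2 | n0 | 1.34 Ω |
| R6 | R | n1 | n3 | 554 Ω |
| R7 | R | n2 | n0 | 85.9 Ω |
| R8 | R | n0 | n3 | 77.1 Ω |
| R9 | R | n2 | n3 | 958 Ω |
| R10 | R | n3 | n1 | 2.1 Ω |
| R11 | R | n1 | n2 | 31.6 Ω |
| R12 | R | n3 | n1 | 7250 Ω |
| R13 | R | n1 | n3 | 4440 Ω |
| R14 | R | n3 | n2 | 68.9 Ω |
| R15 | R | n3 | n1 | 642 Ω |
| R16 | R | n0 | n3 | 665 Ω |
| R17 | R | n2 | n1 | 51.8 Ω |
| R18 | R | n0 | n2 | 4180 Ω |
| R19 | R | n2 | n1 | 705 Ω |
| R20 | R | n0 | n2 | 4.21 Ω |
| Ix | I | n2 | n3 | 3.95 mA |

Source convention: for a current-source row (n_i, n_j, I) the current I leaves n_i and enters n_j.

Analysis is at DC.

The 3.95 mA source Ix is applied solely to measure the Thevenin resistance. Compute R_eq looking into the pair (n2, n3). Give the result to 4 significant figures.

Apply KCL at each of the 3 non-ground nodes and solve the resulting linear system.
Node n1: branches {R1, R3, R4, R6, R10, R11, R12, R13, R15, R17, R19} → V_1 = 0.04257
Node n2: branches {R1, R3, R5, R7, R9, R11, R14, R17, R18, R19, R20, Ix} → V_2 = -0.0007303
Node n3: branches {R2, R6, R8, R9, R10, R12, R13, R14, R15, R16, Ix} → V_3 = 0.04777

R_eq = 12.28 Ω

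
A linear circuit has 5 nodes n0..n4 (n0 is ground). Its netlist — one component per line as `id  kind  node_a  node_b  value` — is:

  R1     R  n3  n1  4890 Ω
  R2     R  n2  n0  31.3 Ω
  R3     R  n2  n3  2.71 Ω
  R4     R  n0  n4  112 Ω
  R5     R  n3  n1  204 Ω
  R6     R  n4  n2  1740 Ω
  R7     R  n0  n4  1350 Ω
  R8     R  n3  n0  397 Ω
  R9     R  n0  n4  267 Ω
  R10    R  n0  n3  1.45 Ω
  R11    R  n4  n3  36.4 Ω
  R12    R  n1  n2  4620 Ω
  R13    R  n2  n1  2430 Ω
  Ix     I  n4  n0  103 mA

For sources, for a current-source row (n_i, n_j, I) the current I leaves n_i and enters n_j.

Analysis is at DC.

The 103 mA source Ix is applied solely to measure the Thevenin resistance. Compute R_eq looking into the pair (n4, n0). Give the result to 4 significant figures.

R_eq = 24.74 Ω

Apply KCL at each of the 4 non-ground nodes and solve the resulting linear system.
Node n1: branches {R1, R5, R12, R13} → V_1 = -0.09476
Node n2: branches {R2, R3, R6, R12, R13} → V_2 = -0.09115
Node n3: branches {R1, R3, R5, R8, R10, R11} → V_3 = -0.09521
Node n4: branches {R4, R6, R7, R9, R11, Ix} → V_4 = -2.549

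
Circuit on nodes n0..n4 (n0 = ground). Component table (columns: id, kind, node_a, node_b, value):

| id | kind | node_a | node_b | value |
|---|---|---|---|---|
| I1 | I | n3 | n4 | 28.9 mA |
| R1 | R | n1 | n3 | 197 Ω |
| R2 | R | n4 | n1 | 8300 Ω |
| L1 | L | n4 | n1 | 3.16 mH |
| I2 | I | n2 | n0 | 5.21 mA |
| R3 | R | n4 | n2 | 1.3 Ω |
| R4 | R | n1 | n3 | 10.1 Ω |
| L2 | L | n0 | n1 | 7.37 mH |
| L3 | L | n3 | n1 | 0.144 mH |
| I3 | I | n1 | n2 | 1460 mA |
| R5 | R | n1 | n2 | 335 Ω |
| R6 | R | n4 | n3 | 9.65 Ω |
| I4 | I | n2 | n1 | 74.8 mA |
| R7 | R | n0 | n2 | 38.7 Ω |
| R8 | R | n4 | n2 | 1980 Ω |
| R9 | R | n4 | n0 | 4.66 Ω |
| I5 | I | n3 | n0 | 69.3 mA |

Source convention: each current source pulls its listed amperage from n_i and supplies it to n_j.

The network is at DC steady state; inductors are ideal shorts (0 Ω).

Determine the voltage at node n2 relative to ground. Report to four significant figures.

Element admittances at DC:
  I1: injects 0.0289 A into n4 (from n3)
  Y(R1) = 0.005076 S between n1,n3
  Y(R2) = 0.0001205 S between n4,n1
  L1: short n4↔n1 (DC inductor)
  I2: injects 0.00521 A into n0 (from n2)
  Y(R3) = 0.7692 S between n4,n2
  Y(R4) = 0.09901 S between n1,n3
  L2: short n0↔n1 (DC inductor)
  L3: short n3↔n1 (DC inductor)
  I3: injects 1.46 A into n2 (from n1)
  Y(R5) = 0.002985 S between n1,n2
  Y(R6) = 0.1036 S between n4,n3
  I4: injects 0.0748 A into n1 (from n2)
  Y(R7) = 0.02584 S between n0,n2
  Y(R8) = 0.0005051 S between n4,n2
  Y(R9) = 0.2146 S between n4,n0
  I5: injects 0.0693 A into n0 (from n3)
Assemble and solve the 7×7 MNA system:
  V(n1)=0.000  V(n2)=1.728  V(n3)=0.000  V(n4)=0.000
  i(L1)=1.359  i(L2)=0.1192  i(L3)=-0.09820

1.728 V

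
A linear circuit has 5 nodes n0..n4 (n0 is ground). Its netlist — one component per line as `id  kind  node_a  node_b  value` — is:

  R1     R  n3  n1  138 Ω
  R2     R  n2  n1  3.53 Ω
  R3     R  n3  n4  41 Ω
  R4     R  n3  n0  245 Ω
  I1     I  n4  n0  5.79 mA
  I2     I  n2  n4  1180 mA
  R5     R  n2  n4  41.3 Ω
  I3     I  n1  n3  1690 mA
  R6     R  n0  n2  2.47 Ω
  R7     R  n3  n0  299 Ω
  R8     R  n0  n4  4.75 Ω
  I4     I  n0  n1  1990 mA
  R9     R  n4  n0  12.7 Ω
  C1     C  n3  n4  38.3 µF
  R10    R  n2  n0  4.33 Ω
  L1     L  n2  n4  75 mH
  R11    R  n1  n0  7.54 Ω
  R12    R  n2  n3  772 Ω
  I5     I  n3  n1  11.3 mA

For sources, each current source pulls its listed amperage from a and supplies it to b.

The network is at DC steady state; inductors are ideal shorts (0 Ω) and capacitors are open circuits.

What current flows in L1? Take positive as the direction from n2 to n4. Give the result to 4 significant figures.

Apply KCL at each of the 4 non-ground nodes and solve the resulting linear system.
Node n1: branches {R1, R2, I3, I4, R11, I5} → V_1 = 2.442
Node n2: branches {R2, I2, R5, R6, R10, L1, R12} → V_2 = 1.450
Node n3: branches {R1, R3, R4, I3, R7, C1, R12, I5} → V_3 = 42.96
Node n4: branches {R3, I1, I2, R5, R8, R9, C1, L1} → V_4 = 1.450
Source currents: i(L1)=-1.767

-1.767 A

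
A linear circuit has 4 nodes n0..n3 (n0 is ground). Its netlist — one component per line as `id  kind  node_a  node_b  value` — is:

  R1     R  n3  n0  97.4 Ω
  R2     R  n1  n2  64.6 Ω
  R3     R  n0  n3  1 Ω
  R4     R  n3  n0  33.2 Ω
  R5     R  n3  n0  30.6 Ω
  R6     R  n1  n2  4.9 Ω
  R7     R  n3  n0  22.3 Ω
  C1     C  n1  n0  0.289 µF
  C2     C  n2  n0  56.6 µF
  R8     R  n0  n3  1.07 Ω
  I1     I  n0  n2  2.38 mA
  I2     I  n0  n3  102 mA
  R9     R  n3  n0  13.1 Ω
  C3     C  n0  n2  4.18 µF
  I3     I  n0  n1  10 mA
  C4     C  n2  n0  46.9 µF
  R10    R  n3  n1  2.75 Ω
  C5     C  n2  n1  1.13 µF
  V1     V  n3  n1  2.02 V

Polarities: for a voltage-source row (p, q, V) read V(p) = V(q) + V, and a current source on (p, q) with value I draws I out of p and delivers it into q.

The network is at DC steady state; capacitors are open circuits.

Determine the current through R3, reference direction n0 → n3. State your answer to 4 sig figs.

-0.05373 A

Element admittances at DC:
  Y(R1) = 0.01027 S between n3,n0
  Y(R2) = 0.01548 S between n1,n2
  Y(R3) = 1.000 S between n0,n3
  Y(R4) = 0.03012 S between n3,n0
  Y(R5) = 0.03268 S between n3,n0
  Y(R6) = 0.2041 S between n1,n2
  Y(R7) = 0.04484 S between n3,n0
  Y(C1) = 0.000 S between n1,n0
  Y(C2) = 0.000 S between n2,n0
  Y(R8) = 0.9346 S between n0,n3
  I1: injects 0.00238 A into n2 (from n0)
  I2: injects 0.102 A into n3 (from n0)
  Y(R9) = 0.07634 S between n3,n0
  Y(C3) = 0.000 S between n0,n2
  I3: injects 0.01 A into n1 (from n0)
  Y(C4) = 0.000 S between n2,n0
  Y(R10) = 0.3636 S between n3,n1
  Y(C5) = 0.000 S between n2,n1
  V1: constraint V(n3)−V(n1) = 2.02
Assemble and solve the 4×4 MNA system:
  V(n1)=-1.966  V(n2)=-1.955  V(n3)=0.05373
  i(V1)=-0.7469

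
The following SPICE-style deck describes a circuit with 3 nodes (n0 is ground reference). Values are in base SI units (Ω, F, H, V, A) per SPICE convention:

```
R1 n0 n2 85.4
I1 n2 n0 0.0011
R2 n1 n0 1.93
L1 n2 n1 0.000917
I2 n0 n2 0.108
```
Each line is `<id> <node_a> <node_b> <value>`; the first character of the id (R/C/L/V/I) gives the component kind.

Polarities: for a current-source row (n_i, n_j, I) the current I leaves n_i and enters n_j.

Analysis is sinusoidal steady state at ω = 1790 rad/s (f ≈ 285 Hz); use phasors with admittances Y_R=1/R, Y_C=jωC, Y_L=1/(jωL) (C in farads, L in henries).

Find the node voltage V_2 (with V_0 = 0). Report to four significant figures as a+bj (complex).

0.2049+0.1677j V

Element admittances at ω=1790 rad/s:
  Y(R1) = 0.01171+0.000j S between n0,n2
  I1: injects 0.0011 A into n0 (from n2)
  Y(R2) = 0.5181+0.000j S between n1,n0
  Y(L1) = 0.000-0.6092j S between n2,n1
  I2: injects 0.108 A into n2 (from n0)
Assemble and solve the 2×2 MNA system:
  V(n1)=0.2017-0.003791j  V(n2)=0.2049+0.1677j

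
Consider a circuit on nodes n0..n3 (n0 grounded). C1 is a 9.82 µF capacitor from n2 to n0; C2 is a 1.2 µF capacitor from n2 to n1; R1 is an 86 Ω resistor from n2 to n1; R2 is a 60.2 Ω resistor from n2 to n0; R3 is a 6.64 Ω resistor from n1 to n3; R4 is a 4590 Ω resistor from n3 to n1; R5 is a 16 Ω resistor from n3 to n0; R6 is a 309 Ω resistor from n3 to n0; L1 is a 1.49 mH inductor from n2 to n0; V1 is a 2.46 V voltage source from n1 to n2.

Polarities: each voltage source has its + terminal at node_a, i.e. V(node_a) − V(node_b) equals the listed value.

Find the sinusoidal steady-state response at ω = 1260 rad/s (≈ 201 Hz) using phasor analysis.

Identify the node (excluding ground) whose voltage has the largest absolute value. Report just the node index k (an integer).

MNA unknowns: 3 node voltages V₁..V_3 plus 1 source current (V1)
C1: Y=0.000+0.01237j on G[2,0]
C2: Y=0.000+0.001512j on G[2,1]
R1: Y=0.01163+0.000j on G[2,1]
R2: Y=0.01661+0.000j on G[2,0]
R3: Y=0.1506+0.000j on G[1,3]
R4: Y=0.0002179+0.000j on G[3,1]
R5: Y=0.06250+0.000j on G[3,0]
R6: Y=0.003236+0.000j on G[3,0]
L1: Y=0.000-0.5327j on G[2,0]
V1: row V1−V2=2.46, i_V1 at 1,2
solve → V1=2.434-0.2134j, V2=-0.02559-0.2134j, V3=1.695-0.1486j
aux → i_V1=-0.1401+0.006050j

1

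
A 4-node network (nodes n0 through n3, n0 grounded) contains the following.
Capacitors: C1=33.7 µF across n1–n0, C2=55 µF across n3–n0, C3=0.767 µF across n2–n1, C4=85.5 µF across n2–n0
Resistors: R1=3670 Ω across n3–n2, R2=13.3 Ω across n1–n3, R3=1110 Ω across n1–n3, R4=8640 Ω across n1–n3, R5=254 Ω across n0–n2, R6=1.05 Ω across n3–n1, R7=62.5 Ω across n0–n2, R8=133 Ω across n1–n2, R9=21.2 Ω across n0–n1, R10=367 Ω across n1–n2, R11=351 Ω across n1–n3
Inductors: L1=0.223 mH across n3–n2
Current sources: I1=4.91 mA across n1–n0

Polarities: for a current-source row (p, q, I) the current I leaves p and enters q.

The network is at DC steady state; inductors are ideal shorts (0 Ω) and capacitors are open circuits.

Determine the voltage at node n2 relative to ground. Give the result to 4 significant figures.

MNA unknowns: 3 node voltages V₁..V_3 plus 1 source current (L1)
C1: Y=0.000 on G[1,0]
R1: Y=0.0002725 on G[3,2]
R2: Y=0.07519 on G[1,3]
R3: Y=0.0009009 on G[1,3]
R4: Y=0.0001157 on G[1,3]
R5: Y=0.003937 on G[0,2]
R6: Y=0.9524 on G[3,1]
R7: Y=0.01600 on G[0,2]
R8: Y=0.007519 on G[1,2]
R9: Y=0.04717 on G[0,1]
L1: row V3−V2=0, i_L1 at 3,2
C2: Y=0.000 on G[3,0]
R10: Y=0.002725 on G[1,2]
R11: Y=0.002849 on G[1,3]
C3: Y=0.000 on G[2,1]
C4: Y=0.000 on G[2,0]
I1: z[1]−=0.00491, z[0]+=0.00491
solve → V1=-0.07358, V2=-0.07220, V3=-0.07220
aux → i_L1=-0.001425

-0.07220 V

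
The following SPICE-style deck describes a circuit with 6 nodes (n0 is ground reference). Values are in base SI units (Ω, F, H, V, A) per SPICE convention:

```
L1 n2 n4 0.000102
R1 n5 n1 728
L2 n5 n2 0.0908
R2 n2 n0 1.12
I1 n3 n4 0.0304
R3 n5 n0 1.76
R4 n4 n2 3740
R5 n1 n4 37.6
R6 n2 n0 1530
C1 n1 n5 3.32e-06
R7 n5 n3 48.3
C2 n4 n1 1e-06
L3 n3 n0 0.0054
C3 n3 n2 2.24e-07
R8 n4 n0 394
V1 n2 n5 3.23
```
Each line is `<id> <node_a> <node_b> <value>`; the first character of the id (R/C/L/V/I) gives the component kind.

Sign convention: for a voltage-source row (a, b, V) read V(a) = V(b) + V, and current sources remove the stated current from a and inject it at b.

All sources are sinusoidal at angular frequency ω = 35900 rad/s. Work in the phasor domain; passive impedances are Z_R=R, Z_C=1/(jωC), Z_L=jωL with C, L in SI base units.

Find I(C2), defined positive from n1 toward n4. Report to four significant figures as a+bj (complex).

0.01310-0.09751j A

MNA unknowns: 5 node voltages V₁..V_5 plus 1 source current (V1)
L1: Y=0.000-0.2731j on G[2,4]
R1: Y=0.001374+0.000j on G[5,1]
L2: Y=0.000-0.0003068j on G[5,2]
R2: Y=0.8929+0.000j on G[2,0]
I1: z[3]−=0.0304, z[4]+=0.0304
R3: Y=0.5682+0.000j on G[5,0]
R4: Y=0.0002674+0.000j on G[4,2]
R5: Y=0.02660+0.000j on G[1,4]
R6: Y=0.0006536+0.000j on G[2,0]
C1: Y=0.000+0.1192j on G[1,5]
R7: Y=0.02070+0.000j on G[5,3]
C2: Y=0.000+0.03590j on G[4,1]
L3: Y=0.000-0.005158j on G[3,0]
C3: Y=0.000+0.008042j on G[3,2]
R8: Y=0.002538+0.000j on G[4,0]
V1: row V2−V5=3.23, i_V1 at 2,5
solve → V1=-1.075-0.4972j, V2=1.249-0.01147j, V3=-3.314+0.9354j, V4=1.641-0.1323j, V5=-1.981-0.01147j
aux → i_V1=-1.157-0.1323j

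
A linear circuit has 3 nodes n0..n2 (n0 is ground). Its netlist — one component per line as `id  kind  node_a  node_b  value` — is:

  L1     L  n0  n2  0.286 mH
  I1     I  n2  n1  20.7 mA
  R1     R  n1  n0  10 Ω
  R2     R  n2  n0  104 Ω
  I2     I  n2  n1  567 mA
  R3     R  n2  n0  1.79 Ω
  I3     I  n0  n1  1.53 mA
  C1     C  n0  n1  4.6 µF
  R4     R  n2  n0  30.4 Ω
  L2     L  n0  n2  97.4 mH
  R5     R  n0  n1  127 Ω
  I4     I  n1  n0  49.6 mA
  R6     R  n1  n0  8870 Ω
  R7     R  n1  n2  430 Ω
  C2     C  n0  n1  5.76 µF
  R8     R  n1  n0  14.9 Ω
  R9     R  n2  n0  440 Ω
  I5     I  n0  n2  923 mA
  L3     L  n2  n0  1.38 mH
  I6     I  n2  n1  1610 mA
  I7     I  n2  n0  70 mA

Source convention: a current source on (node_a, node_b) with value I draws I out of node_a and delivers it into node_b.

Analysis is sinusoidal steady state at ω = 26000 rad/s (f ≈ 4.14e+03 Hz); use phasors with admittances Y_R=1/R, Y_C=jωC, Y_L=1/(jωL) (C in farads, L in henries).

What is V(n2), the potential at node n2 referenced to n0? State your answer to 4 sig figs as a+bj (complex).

-2.052-0.5726j V

Apply KCL at each of the 2 non-ground nodes and solve the resulting linear system.
Node n1: branches {I1, R1, I2, I3, C1, R5, I4, R6, R7, C2, R8, I6} → V_1 = 3.655-5.556j
Node n2: branches {L1, I1, R2, I2, R3, R4, L2, R7, R9, I5, L3, I6, I7} → V_2 = -2.052-0.5726j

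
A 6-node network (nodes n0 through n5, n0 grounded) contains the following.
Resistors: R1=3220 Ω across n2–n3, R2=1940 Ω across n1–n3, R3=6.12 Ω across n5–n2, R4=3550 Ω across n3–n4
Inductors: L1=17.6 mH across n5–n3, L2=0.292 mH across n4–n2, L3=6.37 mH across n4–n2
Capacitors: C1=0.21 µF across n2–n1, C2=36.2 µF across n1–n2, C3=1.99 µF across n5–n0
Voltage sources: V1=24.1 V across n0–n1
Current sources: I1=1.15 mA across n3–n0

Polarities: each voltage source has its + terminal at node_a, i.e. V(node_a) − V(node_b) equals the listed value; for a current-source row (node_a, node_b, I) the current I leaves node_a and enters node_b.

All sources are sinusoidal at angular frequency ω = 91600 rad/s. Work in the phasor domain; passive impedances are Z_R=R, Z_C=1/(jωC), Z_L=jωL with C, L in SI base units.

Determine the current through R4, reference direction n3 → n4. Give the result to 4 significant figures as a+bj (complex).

0.001981-0.0008211j A

MNA unknowns: 5 node voltages V₁..V_5 plus 1 source current (V1)
R1: Y=0.0003106+0.000j on G[2,3]
L1: Y=0.000-0.0006203j on G[5,3]
C1: Y=0.000+0.01924j on G[2,1]
C2: Y=0.000+3.316j on G[1,2]
R2: Y=0.0005155+0.000j on G[1,3]
C3: Y=0.000+0.1823j on G[5,0]
R3: Y=0.1634+0.000j on G[5,2]
R4: Y=0.0002817+0.000j on G[3,4]
L2: Y=0.000-0.03739j on G[4,2]
L3: Y=0.000-0.001714j on G[4,2]
V1: row V0−V1=24.1, i_V1 at 0,1
I1: z[3]−=0.00115, z[0]+=0.00115
solve → V1=-24.10+0.000j, V2=-23.51-0.6240j, V3=-16.46-3.488j, V4=-23.49-0.5733j, V5=-10.80+11.44j
aux → i_V1=-2.085-1.968j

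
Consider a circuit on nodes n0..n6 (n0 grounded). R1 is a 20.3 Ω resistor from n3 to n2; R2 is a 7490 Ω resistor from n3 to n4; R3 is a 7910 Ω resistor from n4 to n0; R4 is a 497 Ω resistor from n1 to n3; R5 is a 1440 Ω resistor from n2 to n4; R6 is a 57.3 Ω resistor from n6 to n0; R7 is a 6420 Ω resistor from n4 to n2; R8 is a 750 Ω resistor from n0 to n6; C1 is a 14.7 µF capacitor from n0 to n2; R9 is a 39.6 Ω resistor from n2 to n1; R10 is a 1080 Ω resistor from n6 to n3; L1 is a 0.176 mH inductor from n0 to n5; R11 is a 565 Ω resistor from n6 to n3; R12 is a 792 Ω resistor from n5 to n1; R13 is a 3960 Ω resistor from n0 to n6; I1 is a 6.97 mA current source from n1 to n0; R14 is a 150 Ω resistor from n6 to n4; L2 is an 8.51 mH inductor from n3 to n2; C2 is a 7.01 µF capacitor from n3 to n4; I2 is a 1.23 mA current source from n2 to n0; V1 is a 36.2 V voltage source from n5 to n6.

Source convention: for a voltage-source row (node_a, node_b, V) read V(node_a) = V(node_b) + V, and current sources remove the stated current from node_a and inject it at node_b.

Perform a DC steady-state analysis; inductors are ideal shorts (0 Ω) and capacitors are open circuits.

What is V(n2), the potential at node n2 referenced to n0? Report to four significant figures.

MNA unknowns: 6 node voltages V₁..V_6 plus 3 source currents (L1, L2, V1)
R1: Y=0.04926 on G[3,2]
R2: Y=0.0001335 on G[3,4]
R3: Y=0.0001264 on G[4,0]
R4: Y=0.002012 on G[1,3]
R5: Y=0.0006944 on G[2,4]
R6: Y=0.01745 on G[6,0]
R7: Y=0.0001558 on G[4,2]
R8: Y=0.001333 on G[0,6]
C1: Y=0.000 on G[0,2]
R9: Y=0.02525 on G[2,1]
R10: Y=0.0009259 on G[6,3]
L1: row V0−V5=0, i_L1 at 0,5
R11: Y=0.001770 on G[6,3]
R12: Y=0.001263 on G[5,1]
R13: Y=0.0002525 on G[0,6]
I1: z[1]−=0.00697, z[0]+=0.00697
R14: Y=0.006667 on G[6,4]
L2: row V3−V2=0, i_L2 at 3,2
C2: Y=0.000 on G[3,4]
I2: z[2]−=0.00123, z[0]+=0.00123
V1: row V5−V6=36.2, i_V1 at 5,6
solve → V1=-27.54, V2=-28.56, V3=-28.56, V4=-34.65, V5=0.000, V6=-36.20
aux → i_L1=-0.6854, i_L2=-0.01935, i_V1=-0.7201

-28.56 V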